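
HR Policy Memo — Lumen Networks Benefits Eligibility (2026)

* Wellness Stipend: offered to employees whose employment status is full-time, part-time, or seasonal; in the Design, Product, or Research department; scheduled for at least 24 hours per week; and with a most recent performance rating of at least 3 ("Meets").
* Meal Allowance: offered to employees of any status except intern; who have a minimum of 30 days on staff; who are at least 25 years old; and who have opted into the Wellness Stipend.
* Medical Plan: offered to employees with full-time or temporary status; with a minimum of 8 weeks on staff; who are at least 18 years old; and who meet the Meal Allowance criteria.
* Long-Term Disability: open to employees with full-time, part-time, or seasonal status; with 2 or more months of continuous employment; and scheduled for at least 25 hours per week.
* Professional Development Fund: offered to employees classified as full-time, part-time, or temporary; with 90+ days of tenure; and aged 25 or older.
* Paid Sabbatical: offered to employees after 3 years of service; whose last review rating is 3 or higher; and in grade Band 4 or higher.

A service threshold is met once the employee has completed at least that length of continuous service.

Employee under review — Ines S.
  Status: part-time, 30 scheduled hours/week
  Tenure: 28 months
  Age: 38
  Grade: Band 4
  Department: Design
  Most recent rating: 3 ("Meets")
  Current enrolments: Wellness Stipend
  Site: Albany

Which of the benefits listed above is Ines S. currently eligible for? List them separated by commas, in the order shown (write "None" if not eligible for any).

Wellness Stipend, Meal Allowance, Long-Term Disability, Professional Development Fund

Wellness Stipend — status part-time ✓; dept Design ✓; 30 hrs/wk ≥ 24 ✓; rating 3 ≥ 3 ✓ → eligible.
Meal Allowance — status part-time ✓ (not excluded); service 28 months ≥ 30 days ✓; age 38 ≥ 25 ✓; enrolled in Wellness Stipend ✓ → eligible.
Medical Plan — status part-time ✗ (requires full-time or temporary) → not eligible.
Long-Term Disability — status part-time ✓; service 28 months ≥ 2 months ✓; 30 hrs/wk ≥ 25 ✓ → eligible.
Professional Development Fund — status part-time ✓; service 28 months ≥ 90 days ✓; age 38 ≥ 25 ✓ → eligible.
Paid Sabbatical — service 28 months < 3 years (≈1095 days) ✗ → not eligible.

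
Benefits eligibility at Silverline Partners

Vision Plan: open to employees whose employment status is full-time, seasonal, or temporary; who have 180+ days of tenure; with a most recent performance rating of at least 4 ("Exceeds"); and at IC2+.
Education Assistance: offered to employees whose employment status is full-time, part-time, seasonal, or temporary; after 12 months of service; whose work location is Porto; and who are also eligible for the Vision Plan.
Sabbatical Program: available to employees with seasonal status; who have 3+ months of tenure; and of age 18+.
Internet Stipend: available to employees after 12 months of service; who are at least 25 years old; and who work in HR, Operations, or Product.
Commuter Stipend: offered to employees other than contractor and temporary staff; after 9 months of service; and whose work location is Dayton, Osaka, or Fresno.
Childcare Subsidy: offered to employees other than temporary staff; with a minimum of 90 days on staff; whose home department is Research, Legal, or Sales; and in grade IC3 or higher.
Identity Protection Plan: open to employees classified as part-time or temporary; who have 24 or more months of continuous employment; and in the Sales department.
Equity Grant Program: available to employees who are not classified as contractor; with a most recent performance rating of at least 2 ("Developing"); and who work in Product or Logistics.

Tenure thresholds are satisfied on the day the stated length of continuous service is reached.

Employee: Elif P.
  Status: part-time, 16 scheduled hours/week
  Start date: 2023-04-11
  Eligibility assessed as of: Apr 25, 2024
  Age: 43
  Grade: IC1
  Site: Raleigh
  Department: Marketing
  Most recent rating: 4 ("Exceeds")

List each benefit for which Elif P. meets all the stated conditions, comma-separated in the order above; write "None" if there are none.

None

Service from 2023-04-11 to Apr 25, 2024: 380 days.
Vision Plan — status part-time ✗ (requires full-time, seasonal, or temporary) → not eligible.
Education Assistance — status part-time ✓; service 380 days ≥ 12 months (≈360 days) ✓; site Raleigh ✗ (not Porto) → not eligible.
Sabbatical Program — status part-time ✗ (requires seasonal) → not eligible.
Internet Stipend — service 380 days ≥ 12 months (≈360 days) ✓; age 43 ≥ 25 ✓; dept Marketing ✗ → not eligible.
Commuter Stipend — status part-time ✓ (not excluded); service 380 days ≥ 9 months (≈270 days) ✓; site Raleigh ✗ (not Dayton, Osaka, or Fresno) → not eligible.
Childcare Subsidy — status part-time ✓ (not excluded); service 380 days ≥ 90 days ✓; dept Marketing ✗ → not eligible.
Identity Protection Plan — status part-time ✓; service 380 days < 24 months (≈720 days) ✗ → not eligible.
Equity Grant Program — status part-time ✓ (not excluded); rating 4 ≥ 2 ✓; dept Marketing ✗ → not eligible.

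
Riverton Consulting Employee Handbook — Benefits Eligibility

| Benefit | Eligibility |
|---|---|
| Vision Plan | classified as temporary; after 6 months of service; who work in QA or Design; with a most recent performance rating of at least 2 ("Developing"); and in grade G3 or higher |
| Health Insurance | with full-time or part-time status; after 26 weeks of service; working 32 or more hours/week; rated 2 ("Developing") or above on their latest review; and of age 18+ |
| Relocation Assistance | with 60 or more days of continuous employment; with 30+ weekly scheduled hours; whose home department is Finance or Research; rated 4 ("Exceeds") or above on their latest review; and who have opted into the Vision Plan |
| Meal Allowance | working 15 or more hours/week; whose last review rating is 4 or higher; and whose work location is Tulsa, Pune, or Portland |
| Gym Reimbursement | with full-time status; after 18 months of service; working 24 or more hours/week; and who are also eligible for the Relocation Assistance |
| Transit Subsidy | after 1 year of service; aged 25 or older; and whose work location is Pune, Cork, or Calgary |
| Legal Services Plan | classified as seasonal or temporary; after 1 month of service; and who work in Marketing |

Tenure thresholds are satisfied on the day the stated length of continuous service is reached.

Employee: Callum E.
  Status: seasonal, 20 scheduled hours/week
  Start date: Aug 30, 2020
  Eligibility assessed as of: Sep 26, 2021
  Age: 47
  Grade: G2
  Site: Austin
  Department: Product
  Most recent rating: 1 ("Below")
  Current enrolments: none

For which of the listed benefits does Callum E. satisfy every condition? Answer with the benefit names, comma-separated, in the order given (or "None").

Service from Aug 30, 2020 to Sep 26, 2021: 392 days.
Vision Plan — status seasonal ✗ (requires temporary) → not eligible.
Health Insurance — status seasonal ✗ (requires full-time or part-time) → not eligible.
Relocation Assistance — service 392 days ≥ 60 days ✓; 20 hrs/wk < 30 ✗ → not eligible.
Meal Allowance — 20 hrs/wk ≥ 15 ✓; rating 1 < 4 ✗ → not eligible.
Gym Reimbursement — status seasonal ✗ (requires full-time) → not eligible.
Transit Subsidy — service 392 days ≥ 1 year (≈365 days) ✓; age 47 ≥ 25 ✓; site Austin ✗ (not Pune, Cork, or Calgary) → not eligible.
Legal Services Plan — status seasonal ✓; service 392 days ≥ 1 month (≈30 days) ✓; dept Product ✗ → not eligible.

None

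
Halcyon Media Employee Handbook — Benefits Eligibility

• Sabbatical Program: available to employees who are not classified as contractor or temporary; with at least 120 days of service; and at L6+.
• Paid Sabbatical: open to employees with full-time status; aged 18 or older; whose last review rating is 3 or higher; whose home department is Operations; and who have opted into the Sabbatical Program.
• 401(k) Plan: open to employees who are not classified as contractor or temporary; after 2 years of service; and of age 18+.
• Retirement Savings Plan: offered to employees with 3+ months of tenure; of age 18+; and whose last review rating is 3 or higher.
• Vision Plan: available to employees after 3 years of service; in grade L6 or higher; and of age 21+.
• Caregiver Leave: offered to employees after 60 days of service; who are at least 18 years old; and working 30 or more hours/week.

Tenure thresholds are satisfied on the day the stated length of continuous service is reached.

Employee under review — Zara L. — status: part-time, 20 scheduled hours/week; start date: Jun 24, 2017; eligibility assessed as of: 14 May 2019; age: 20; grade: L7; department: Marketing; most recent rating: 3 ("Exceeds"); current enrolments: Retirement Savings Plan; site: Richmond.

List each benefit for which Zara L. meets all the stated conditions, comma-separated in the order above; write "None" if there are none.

Sabbatical Program, Retirement Savings Plan

Service from Jun 24, 2017 to 14 May 2019: 689 days.
Sabbatical Program — status part-time ✓ (not excluded); service 689 days ≥ 120 days ✓; grade L7 ≥ L6 ✓ → eligible.
Paid Sabbatical — status part-time ✗ (requires full-time) → not eligible.
401(k) Plan — status part-time ✓ (not excluded); service 689 days < 2 years (≈730 days) ✗ → not eligible.
Retirement Savings Plan — service 689 days ≥ 3 months (≈90 days) ✓; age 20 ≥ 18 ✓; rating 3 ≥ 3 ✓ → eligible.
Vision Plan — service 689 days < 3 years (≈1095 days) ✗ → not eligible.
Caregiver Leave — service 689 days ≥ 60 days ✓; age 20 ≥ 18 ✓; 20 hrs/wk < 30 ✗ → not eligible.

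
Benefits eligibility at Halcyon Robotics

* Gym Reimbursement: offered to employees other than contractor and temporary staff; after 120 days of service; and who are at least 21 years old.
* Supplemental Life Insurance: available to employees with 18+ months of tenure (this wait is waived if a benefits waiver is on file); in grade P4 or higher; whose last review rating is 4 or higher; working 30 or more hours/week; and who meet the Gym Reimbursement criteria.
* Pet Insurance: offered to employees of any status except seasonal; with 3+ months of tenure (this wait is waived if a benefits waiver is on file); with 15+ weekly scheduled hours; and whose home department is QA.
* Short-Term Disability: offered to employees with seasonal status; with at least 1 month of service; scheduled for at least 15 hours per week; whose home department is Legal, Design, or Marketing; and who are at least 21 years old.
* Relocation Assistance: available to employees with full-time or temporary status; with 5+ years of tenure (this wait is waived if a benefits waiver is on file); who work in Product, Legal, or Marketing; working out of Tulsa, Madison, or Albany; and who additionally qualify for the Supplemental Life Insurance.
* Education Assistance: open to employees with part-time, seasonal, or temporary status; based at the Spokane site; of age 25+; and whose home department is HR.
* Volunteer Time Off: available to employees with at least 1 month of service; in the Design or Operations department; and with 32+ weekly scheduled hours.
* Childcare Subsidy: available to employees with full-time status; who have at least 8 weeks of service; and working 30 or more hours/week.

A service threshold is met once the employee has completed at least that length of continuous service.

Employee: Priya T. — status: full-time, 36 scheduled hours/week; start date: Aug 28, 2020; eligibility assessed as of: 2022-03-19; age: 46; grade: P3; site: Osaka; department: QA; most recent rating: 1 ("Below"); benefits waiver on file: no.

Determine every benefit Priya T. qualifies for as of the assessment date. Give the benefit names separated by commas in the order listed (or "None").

Gym Reimbursement, Pet Insurance, Childcare Subsidy

Service from Aug 28, 2020 to 2022-03-19: 568 days.
Gym Reimbursement — status full-time ✓ (not excluded); service 568 days ≥ 120 days ✓; age 46 ≥ 21 ✓ → eligible.
Supplemental Life Insurance — no waiver, service 568 days ≥ 18 months (≈540 days) ✓; grade P3 < P4 ✗ → not eligible.
Pet Insurance — status full-time ✓ (not excluded); no waiver, service 568 days ≥ 3 months (≈90 days) ✓; 36 hrs/wk ≥ 15 ✓; dept QA ✓ → eligible.
Short-Term Disability — status full-time ✗ (requires seasonal) → not eligible.
Relocation Assistance — status full-time ✓; no waiver, service 568 days < 5 years (≈1825 days) ✗ → not eligible.
Education Assistance — status full-time ✗ (requires part-time, seasonal, or temporary) → not eligible.
Volunteer Time Off — service 568 days ≥ 1 month (≈30 days) ✓; dept QA ✗ → not eligible.
Childcare Subsidy — status full-time ✓; service 568 days ≥ 8 weeks (≈56 days) ✓; 36 hrs/wk ≥ 30 ✓ → eligible.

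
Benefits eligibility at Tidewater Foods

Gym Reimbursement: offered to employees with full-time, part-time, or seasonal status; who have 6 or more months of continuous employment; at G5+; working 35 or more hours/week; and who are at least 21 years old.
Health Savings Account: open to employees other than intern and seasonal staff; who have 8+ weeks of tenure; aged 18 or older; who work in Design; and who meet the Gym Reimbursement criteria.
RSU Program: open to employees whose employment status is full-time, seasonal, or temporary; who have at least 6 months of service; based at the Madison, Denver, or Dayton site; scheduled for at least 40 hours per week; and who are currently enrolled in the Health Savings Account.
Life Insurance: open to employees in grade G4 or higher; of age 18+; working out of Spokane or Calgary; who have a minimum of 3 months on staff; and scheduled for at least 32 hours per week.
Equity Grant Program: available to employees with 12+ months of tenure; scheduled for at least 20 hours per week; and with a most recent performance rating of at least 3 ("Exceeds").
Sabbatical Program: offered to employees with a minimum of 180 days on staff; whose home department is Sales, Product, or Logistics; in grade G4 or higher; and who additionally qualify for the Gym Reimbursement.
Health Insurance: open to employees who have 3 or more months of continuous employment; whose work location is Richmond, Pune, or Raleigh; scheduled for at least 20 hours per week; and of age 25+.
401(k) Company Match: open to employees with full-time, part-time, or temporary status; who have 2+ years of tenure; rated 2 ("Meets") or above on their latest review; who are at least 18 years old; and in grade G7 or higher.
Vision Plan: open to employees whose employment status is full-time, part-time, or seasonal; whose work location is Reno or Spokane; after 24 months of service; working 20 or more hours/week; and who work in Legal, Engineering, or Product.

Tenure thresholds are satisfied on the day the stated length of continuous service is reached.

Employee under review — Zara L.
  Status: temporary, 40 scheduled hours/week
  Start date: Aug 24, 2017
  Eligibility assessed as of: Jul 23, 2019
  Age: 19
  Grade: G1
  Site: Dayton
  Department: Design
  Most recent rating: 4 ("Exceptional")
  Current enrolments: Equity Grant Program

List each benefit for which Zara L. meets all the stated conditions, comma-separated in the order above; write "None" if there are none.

Equity Grant Program

Service from Aug 24, 2017 to Jul 23, 2019: 698 days.
Gym Reimbursement — status temporary ✗ (requires full-time, part-time, or seasonal) → not eligible.
Health Savings Account — status temporary ✓ (not excluded); service 698 days ≥ 8 weeks (≈56 days) ✓; age 19 ≥ 18 ✓; dept Design ✓; not eligible for Gym Reimbursement ✗ → not eligible.
RSU Program — status temporary ✓; service 698 days ≥ 6 months (≈180 days) ✓; site Dayton ✓; 40 hrs/wk ≥ 40 ✓; not enrolled in Health Savings Account ✗ → not eligible.
Life Insurance — grade G1 < G4 ✗ → not eligible.
Equity Grant Program — service 698 days ≥ 12 months (≈360 days) ✓; 40 hrs/wk ≥ 20 ✓; rating 4 ≥ 3 ✓ → eligible.
Sabbatical Program — service 698 days ≥ 180 days ✓; dept Design ✗ → not eligible.
Health Insurance — service 698 days ≥ 3 months (≈90 days) ✓; site Dayton ✗ (not Richmond, Pune, or Raleigh) → not eligible.
401(k) Company Match — status temporary ✓; service 698 days < 2 years (≈730 days) ✗ → not eligible.
Vision Plan — status temporary ✗ (requires full-time, part-time, or seasonal) → not eligible.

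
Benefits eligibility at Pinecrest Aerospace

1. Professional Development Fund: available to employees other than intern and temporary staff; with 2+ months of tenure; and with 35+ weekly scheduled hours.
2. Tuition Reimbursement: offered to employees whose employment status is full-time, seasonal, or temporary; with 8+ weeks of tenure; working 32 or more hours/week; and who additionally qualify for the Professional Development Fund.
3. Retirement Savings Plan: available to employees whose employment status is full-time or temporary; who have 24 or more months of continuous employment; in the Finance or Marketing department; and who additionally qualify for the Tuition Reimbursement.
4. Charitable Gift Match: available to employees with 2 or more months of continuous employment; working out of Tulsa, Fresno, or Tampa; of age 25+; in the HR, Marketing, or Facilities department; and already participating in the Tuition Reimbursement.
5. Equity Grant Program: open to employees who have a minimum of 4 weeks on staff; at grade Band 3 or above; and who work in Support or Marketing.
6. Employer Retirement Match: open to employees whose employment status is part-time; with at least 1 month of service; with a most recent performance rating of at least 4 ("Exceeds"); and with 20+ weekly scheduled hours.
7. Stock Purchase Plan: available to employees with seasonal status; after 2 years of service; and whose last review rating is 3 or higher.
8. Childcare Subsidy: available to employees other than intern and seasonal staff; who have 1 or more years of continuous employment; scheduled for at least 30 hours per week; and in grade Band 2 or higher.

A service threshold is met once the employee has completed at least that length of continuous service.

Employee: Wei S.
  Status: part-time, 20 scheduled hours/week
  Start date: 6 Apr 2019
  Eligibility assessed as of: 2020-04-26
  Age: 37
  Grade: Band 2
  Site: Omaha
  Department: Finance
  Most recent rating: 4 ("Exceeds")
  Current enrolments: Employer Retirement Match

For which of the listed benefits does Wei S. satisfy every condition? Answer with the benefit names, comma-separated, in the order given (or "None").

Employer Retirement Match

Service from 6 Apr 2019 to 2020-04-26: 386 days.
Professional Development Fund — status part-time ✓ (not excluded); service 386 days ≥ 2 months (≈60 days) ✓; 20 hrs/wk < 35 ✗ → not eligible.
Tuition Reimbursement — status part-time ✗ (requires full-time, seasonal, or temporary) → not eligible.
Retirement Savings Plan — status part-time ✗ (requires full-time or temporary) → not eligible.
Charitable Gift Match — service 386 days ≥ 2 months (≈60 days) ✓; site Omaha ✗ (not Tulsa, Fresno, or Tampa) → not eligible.
Equity Grant Program — service 386 days ≥ 4 weeks (≈28 days) ✓; grade Band 2 < Band 3 ✗ → not eligible.
Employer Retirement Match — status part-time ✓; service 386 days ≥ 1 month (≈30 days) ✓; rating 4 ≥ 4 ✓; 20 hrs/wk ≥ 20 ✓ → eligible.
Stock Purchase Plan — status part-time ✗ (requires seasonal) → not eligible.
Childcare Subsidy — status part-time ✓ (not excluded); service 386 days ≥ 1 year (≈365 days) ✓; 20 hrs/wk < 30 ✗ → not eligible.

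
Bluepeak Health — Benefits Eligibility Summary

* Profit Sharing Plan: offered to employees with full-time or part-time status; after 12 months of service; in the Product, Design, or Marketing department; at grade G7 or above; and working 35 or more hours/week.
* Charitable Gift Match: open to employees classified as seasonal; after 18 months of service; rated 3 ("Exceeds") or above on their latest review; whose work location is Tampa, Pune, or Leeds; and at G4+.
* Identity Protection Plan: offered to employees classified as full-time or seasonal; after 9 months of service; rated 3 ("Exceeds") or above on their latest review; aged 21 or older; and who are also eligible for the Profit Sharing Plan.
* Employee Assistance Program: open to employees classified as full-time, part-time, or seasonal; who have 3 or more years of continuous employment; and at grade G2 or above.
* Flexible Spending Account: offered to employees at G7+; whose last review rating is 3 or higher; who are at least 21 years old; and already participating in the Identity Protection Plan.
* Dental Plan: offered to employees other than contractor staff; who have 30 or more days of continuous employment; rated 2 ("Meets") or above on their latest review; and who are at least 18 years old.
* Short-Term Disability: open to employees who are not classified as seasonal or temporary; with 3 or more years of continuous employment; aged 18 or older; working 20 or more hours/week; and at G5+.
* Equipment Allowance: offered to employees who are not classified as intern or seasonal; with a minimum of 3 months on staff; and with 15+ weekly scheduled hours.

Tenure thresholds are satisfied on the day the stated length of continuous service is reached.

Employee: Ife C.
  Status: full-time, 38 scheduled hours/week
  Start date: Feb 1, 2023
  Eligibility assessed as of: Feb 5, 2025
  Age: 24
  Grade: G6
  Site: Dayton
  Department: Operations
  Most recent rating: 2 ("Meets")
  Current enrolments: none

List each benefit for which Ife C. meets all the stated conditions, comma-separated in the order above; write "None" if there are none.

Dental Plan, Equipment Allowance

Service from Feb 1, 2023 to Feb 5, 2025: 735 days.
Profit Sharing Plan — status full-time ✓; service 735 days ≥ 12 months (≈360 days) ✓; dept Operations ✗ → not eligible.
Charitable Gift Match — status full-time ✗ (requires seasonal) → not eligible.
Identity Protection Plan — status full-time ✓; service 735 days ≥ 9 months (≈270 days) ✓; rating 2 < 3 ✗ → not eligible.
Employee Assistance Program — status full-time ✓; service 735 days < 3 years (≈1095 days) ✗ → not eligible.
Flexible Spending Account — grade G6 < G7 ✗ → not eligible.
Dental Plan — status full-time ✓ (not excluded); service 735 days ≥ 30 days ✓; rating 2 ≥ 2 ✓; age 24 ≥ 18 ✓ → eligible.
Short-Term Disability — status full-time ✓ (not excluded); service 735 days < 3 years (≈1095 days) ✗ → not eligible.
Equipment Allowance — status full-time ✓ (not excluded); service 735 days ≥ 3 months (≈90 days) ✓; 38 hrs/wk ≥ 15 ✓ → eligible.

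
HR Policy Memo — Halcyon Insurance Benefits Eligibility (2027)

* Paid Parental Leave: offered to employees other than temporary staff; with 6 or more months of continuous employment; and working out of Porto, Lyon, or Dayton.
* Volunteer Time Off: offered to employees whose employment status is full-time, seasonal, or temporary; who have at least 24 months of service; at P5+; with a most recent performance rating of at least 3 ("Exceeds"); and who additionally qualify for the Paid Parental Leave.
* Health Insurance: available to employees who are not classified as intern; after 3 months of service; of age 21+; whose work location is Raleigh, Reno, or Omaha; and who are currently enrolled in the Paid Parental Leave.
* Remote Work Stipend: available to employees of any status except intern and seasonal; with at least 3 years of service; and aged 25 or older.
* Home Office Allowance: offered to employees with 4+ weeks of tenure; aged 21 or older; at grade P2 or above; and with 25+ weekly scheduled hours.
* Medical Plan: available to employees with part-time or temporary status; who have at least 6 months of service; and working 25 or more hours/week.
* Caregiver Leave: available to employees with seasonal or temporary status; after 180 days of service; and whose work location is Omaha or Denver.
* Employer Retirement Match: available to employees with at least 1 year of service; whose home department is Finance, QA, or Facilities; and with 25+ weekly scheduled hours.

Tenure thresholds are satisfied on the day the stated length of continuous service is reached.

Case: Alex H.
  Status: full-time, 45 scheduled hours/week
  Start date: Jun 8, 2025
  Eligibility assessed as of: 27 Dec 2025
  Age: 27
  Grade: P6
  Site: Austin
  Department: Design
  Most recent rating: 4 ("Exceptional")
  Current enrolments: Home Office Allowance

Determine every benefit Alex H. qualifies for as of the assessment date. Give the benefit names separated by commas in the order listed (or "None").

Service from Jun 8, 2025 to 27 Dec 2025: 202 days.
Paid Parental Leave — status full-time ✓ (not excluded); service 202 days ≥ 6 months (≈180 days) ✓; site Austin ✗ (not Porto, Lyon, or Dayton) → not eligible.
Volunteer Time Off — status full-time ✓; service 202 days < 24 months (≈720 days) ✗ → not eligible.
Health Insurance — status full-time ✓ (not excluded); service 202 days ≥ 3 months (≈90 days) ✓; age 27 ≥ 21 ✓; site Austin ✗ (not Raleigh, Reno, or Omaha) → not eligible.
Remote Work Stipend — status full-time ✓ (not excluded); service 202 days < 3 years (≈1095 days) ✗ → not eligible.
Home Office Allowance — service 202 days ≥ 4 weeks (≈28 days) ✓; age 27 ≥ 21 ✓; grade P6 ≥ P2 ✓; 45 hrs/wk ≥ 25 ✓ → eligible.
Medical Plan — status full-time ✗ (requires part-time or temporary) → not eligible.
Caregiver Leave — status full-time ✗ (requires seasonal or temporary) → not eligible.
Employer Retirement Match — service 202 days < 1 year (≈365 days) ✗ → not eligible.

Home Office Allowance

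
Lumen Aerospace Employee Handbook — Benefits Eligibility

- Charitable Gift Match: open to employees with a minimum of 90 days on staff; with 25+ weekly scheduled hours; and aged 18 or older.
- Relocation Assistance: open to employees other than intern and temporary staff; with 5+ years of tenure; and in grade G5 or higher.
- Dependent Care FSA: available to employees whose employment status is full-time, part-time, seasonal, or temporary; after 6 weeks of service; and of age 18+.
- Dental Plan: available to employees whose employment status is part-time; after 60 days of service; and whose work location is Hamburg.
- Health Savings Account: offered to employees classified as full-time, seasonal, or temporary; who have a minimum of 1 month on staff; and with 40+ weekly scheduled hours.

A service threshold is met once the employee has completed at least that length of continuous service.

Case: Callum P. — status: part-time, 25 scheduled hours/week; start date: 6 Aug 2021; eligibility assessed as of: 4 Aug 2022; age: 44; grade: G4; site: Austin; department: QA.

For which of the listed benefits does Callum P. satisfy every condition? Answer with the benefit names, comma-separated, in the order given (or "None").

Service from 6 Aug 2021 to 4 Aug 2022: 363 days.
Charitable Gift Match — service 363 days ≥ 90 days ✓; 25 hrs/wk ≥ 25 ✓; age 44 ≥ 18 ✓ → eligible.
Relocation Assistance — status part-time ✓ (not excluded); service 363 days < 5 years (≈1825 days) ✗ → not eligible.
Dependent Care FSA — status part-time ✓; service 363 days ≥ 6 weeks (≈42 days) ✓; age 44 ≥ 18 ✓ → eligible.
Dental Plan — status part-time ✓; service 363 days ≥ 60 days ✓; site Austin ✗ (not Hamburg) → not eligible.
Health Savings Account — status part-time ✗ (requires full-time, seasonal, or temporary) → not eligible.

Charitable Gift Match, Dependent Care FSA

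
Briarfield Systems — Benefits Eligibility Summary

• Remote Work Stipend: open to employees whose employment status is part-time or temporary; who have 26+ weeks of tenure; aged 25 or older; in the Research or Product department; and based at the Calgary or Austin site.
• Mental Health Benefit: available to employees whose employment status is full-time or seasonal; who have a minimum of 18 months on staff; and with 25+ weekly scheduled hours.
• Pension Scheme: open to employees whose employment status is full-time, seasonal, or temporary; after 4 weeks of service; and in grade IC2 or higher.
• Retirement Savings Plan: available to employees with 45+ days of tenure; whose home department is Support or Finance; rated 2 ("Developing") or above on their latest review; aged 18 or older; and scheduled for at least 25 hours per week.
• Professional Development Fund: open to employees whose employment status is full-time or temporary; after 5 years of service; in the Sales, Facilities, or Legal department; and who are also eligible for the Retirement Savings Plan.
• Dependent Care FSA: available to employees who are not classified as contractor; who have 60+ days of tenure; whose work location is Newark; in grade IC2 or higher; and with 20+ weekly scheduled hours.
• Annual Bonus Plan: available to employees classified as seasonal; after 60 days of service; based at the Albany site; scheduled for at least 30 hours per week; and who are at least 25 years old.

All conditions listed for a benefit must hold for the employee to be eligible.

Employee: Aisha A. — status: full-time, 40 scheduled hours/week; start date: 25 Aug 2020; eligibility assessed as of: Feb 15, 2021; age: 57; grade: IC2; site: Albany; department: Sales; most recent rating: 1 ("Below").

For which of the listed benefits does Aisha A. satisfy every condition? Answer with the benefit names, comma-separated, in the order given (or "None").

Service from 25 Aug 2020 to Feb 15, 2021: 174 days.
Remote Work Stipend — status full-time ✗ (requires part-time or temporary) → not eligible.
Mental Health Benefit — status full-time ✓; service 174 days < 18 months (≈540 days) ✗ → not eligible.
Pension Scheme — status full-time ✓; service 174 days ≥ 4 weeks (≈28 days) ✓; grade IC2 ≥ IC2 ✓ → eligible.
Retirement Savings Plan — service 174 days ≥ 45 days ✓; dept Sales ✗ → not eligible.
Professional Development Fund — status full-time ✓; service 174 days < 5 years (≈1825 days) ✗ → not eligible.
Dependent Care FSA — status full-time ✓ (not excluded); service 174 days ≥ 60 days ✓; site Albany ✗ (not Newark) → not eligible.
Annual Bonus Plan — status full-time ✗ (requires seasonal) → not eligible.

Pension Scheme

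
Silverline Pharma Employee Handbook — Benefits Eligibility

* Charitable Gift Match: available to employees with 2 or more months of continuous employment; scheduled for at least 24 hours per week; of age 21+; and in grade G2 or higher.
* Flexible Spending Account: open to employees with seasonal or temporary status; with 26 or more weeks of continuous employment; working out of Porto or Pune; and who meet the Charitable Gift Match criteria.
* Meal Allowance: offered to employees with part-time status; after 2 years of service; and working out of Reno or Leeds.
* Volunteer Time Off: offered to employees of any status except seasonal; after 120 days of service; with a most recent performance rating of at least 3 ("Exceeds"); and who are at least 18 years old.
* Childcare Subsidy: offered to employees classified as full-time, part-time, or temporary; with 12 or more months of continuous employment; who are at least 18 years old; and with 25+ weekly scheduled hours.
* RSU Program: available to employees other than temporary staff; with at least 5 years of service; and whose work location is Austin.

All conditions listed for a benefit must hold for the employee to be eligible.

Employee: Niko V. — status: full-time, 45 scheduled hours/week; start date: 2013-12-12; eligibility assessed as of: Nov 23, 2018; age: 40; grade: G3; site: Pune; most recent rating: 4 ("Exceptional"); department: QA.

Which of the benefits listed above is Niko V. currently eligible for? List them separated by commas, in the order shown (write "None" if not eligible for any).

Charitable Gift Match, Volunteer Time Off, Childcare Subsidy

Service from 2013-12-12 to Nov 23, 2018: 1807 days.
Charitable Gift Match — service 1807 days ≥ 2 months (≈60 days) ✓; 45 hrs/wk ≥ 24 ✓; age 40 ≥ 21 ✓; grade G3 ≥ G2 ✓ → eligible.
Flexible Spending Account — status full-time ✗ (requires seasonal or temporary) → not eligible.
Meal Allowance — status full-time ✗ (requires part-time) → not eligible.
Volunteer Time Off — status full-time ✓ (not excluded); service 1807 days ≥ 120 days ✓; rating 4 ≥ 3 ✓; age 40 ≥ 18 ✓ → eligible.
Childcare Subsidy — status full-time ✓; service 1807 days ≥ 12 months (≈360 days) ✓; age 40 ≥ 18 ✓; 45 hrs/wk ≥ 25 ✓ → eligible.
RSU Program — status full-time ✓ (not excluded); service 1807 days < 5 years (≈1825 days) ✗ → not eligible.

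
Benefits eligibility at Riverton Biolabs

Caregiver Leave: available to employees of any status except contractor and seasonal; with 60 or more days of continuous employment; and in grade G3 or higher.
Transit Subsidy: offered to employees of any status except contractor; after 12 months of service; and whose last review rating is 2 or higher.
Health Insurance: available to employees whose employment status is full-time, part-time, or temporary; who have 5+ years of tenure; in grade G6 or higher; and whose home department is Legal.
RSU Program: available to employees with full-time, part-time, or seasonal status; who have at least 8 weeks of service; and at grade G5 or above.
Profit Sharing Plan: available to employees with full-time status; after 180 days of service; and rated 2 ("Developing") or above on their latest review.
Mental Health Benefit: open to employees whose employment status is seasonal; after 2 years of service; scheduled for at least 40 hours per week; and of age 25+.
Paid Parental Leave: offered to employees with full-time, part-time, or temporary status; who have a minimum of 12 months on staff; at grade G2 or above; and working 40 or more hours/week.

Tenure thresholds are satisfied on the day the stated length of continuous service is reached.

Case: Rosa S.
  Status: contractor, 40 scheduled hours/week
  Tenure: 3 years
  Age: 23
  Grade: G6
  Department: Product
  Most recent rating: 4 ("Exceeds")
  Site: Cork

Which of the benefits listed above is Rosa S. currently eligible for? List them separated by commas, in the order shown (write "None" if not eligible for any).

None

Caregiver Leave — status contractor ✗ (excluded) → not eligible.
Transit Subsidy — status contractor ✗ (excluded) → not eligible.
Health Insurance — status contractor ✗ (requires full-time, part-time, or temporary) → not eligible.
RSU Program — status contractor ✗ (requires full-time, part-time, or seasonal) → not eligible.
Profit Sharing Plan — status contractor ✗ (requires full-time) → not eligible.
Mental Health Benefit — status contractor ✗ (requires seasonal) → not eligible.
Paid Parental Leave — status contractor ✗ (requires full-time, part-time, or temporary) → not eligible.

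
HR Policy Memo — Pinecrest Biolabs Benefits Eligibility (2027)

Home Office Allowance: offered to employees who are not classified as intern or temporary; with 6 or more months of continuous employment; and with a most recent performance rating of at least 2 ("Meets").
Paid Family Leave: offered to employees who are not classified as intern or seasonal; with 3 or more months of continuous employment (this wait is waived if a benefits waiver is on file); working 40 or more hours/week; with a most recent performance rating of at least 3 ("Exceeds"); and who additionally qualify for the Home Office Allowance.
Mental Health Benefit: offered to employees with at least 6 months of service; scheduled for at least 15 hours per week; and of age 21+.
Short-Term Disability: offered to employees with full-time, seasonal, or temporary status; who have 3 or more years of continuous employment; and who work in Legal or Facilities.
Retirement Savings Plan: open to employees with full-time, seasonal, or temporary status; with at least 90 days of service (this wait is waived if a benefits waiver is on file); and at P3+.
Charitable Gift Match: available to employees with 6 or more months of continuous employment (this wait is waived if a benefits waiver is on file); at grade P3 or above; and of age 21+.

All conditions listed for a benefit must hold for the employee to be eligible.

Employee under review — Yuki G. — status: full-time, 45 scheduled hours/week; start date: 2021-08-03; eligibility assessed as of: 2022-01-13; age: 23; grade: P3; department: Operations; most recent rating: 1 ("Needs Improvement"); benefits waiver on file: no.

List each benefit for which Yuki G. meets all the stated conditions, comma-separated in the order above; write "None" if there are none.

Service from 2021-08-03 to 2022-01-13: 163 days.
Home Office Allowance — status full-time ✓ (not excluded); service 163 days < 6 months (≈180 days) ✗ → not eligible.
Paid Family Leave — status full-time ✓ (not excluded); no waiver, service 163 days ≥ 3 months (≈90 days) ✓; 45 hrs/wk ≥ 40 ✓; rating 1 < 3 ✗ → not eligible.
Mental Health Benefit — service 163 days < 6 months (≈180 days) ✗ → not eligible.
Short-Term Disability — status full-time ✓; service 163 days < 3 years (≈1095 days) ✗ → not eligible.
Retirement Savings Plan — status full-time ✓; no waiver, service 163 days ≥ 90 days ✓; grade P3 ≥ P3 ✓ → eligible.
Charitable Gift Match — no waiver, service 163 days < 6 months (≈180 days) ✗ → not eligible.

Retirement Savings Plan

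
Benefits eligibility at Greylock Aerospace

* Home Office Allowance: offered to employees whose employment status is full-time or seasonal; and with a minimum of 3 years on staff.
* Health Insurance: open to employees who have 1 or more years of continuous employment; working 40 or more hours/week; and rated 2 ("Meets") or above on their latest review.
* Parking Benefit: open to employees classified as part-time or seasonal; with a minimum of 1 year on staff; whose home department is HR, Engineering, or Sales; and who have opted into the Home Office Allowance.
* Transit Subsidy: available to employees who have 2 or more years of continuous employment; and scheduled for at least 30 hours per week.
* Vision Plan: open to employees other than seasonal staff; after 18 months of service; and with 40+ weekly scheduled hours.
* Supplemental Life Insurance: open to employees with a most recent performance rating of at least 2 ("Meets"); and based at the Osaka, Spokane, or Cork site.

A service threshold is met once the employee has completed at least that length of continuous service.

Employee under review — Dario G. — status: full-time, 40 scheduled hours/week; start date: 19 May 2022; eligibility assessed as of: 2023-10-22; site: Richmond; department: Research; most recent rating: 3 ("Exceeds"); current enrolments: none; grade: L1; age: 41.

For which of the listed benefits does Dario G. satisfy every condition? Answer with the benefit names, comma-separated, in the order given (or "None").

Service from 19 May 2022 to 2023-10-22: 521 days.
Home Office Allowance — status full-time ✓; service 521 days < 3 years (≈1095 days) ✗ → not eligible.
Health Insurance — service 521 days ≥ 1 year (≈365 days) ✓; 40 hrs/wk ≥ 40 ✓; rating 3 ≥ 2 ✓ → eligible.
Parking Benefit — status full-time ✗ (requires part-time or seasonal) → not eligible.
Transit Subsidy — service 521 days < 2 years (≈730 days) ✗ → not eligible.
Vision Plan — status full-time ✓ (not excluded); service 521 days < 18 months (≈540 days) ✗ → not eligible.
Supplemental Life Insurance — rating 3 ≥ 2 ✓; site Richmond ✗ (not Osaka, Spokane, or Cork) → not eligible.

Health Insurance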